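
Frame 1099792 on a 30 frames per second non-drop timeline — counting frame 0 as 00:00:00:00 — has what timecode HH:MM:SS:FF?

10:10:59:22

1099792 ÷ 30 = 36659 full seconds, remainder 22 frames.
36659 s = 10 h 10 min 59 s.
Timecode: 10:10:59:22.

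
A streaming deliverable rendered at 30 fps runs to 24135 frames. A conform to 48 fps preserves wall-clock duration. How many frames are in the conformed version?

38616 frames

Target frames = source frames × (target rate / source rate) = 24135 × (48)/(30) = 24135 × 8/5 = 38616.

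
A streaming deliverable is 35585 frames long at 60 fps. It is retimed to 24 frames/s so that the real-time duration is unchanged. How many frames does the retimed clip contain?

Target frames = source frames × (target rate / source rate) = 35585 × (24)/(60) = 35585 × 2/5 = 14234.

14234 frames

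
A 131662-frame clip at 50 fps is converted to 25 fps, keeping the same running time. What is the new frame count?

65831 frames

Target frames = source frames × (target rate / source rate) = 131662 × (25)/(50) = 131662 × 1/2 = 65831.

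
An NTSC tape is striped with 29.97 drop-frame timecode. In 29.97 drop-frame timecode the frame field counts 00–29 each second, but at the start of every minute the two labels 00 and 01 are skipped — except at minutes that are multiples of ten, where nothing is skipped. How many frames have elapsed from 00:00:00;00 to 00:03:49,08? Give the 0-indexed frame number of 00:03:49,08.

Complete 10-minute blocks: 0, each 17982 frames → 0.
Remaining 3 whole minutes in the current block: 1800 + 2 × 1798 = 5396 frames.
Within the current minute: 49 × 30 + 8 − 2 = 1476 (labels ;00/;01 skipped at this minute). Total = 0 + 5396 + 1476 = 6872.

6872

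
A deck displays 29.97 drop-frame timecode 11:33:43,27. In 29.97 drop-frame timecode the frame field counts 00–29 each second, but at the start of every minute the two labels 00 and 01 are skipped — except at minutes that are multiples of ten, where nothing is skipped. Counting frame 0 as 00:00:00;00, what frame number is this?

1247469

As if non-drop at 30 labels/s: (11 × 3600 + 33 × 60 + 43) × 30 + 27 = 1248717.
Minute boundaries passed: 693; those not divisible by 10: 693 − 69 = 624; dropped labels = 2 × 624 = 1248.
Actual frame index = 1248717 − 1248 = 1247469.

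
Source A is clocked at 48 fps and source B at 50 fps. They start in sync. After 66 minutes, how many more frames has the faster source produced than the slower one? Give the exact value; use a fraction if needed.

66 min = 3960 s.
A emits 48 × 3960 = 190080 frames; B emits 50 × 3960 = 198000.
Difference = 7920 frames; B is ahead of A.

7920 frames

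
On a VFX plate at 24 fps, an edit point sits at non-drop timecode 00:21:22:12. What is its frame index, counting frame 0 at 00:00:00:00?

Total seconds to the label: (0 × 3600 + 21 × 60 + 22) = 1282.
Frame index = 1282 × 24 + 12 = 30780.

frame 30780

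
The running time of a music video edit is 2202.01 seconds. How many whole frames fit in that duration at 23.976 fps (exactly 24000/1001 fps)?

Frames = 2202.01 × 24000/1001 = 52848240/1001 ≈ 52795.4446.
Complete frames: 52795.

52795 frames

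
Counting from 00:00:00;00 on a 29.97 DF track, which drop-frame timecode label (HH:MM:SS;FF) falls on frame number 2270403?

21:02:35;25

Ten DF minutes hold 17982 frames, so frame 2270403 lies in block 126 (frames 2265732–2283713) with 4671 frames into that block.
The block's first minute is 1800 frames and the rest 1798 each; 4671 frames reaches minute 2, so 126 × 18 + 2 × 2 = 2272 labels have been skipped so far.
Adding those back, label number 2270403 + 2272 = 2272675 at 30 labels/s is 75755 s + 25 f = 21 h 2 min 35 s frame 25, i.e. 21:02:35;25.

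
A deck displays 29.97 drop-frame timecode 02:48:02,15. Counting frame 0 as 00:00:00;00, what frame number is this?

Complete 10-minute blocks: 16, each 17982 frames → 287712.
Remaining 8 whole minutes in the current block: 1800 + 7 × 1798 = 14386 frames.
Within the current minute: 2 × 30 + 15 − 2 = 73 (labels ;00/;01 skipped at this minute). Total = 287712 + 14386 + 73 = 302171.

302171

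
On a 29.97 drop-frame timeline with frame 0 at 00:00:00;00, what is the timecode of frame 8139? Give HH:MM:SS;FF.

Each 10-minute DF block holds 10 × 60 × 30 − 9 × 2 = 17982 frames. 8139 ÷ 17982 → 0 full blocks, remainder 8139.
Within the partial block the first minute is 1800 frames and each further minute 1798, so 4 further minute boundaries passed. Total skipped labels = 18 × 0 + 2 × 4 = 8.
Non-drop label index = 8139 + 8 = 8147; at 30 labels/s that is 00:04:31:17, i.e. DF 00:04:31;17.

00:04:31;17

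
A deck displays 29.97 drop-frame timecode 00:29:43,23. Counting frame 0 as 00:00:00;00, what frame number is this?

53459

As if non-drop at 30 labels/s: (0 × 3600 + 29 × 60 + 43) × 30 + 23 = 53513.
Minute boundaries passed: 29; those not divisible by 10: 29 − 2 = 27; dropped labels = 2 × 27 = 54.
Actual frame index = 53513 − 54 = 53459.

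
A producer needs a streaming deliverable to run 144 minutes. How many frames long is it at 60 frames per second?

518400 frames

144 min = 8640 s.
Frames = 8640 × 60 = 518400.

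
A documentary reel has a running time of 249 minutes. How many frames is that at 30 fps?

249 min = 14940 s.
Frames = 14940 × 30 = 448200.

448200 frames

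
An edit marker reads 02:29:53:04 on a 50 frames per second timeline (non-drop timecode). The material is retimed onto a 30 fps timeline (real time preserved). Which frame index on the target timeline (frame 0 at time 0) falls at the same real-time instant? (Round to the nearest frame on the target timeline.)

Source frame index: (2×3600 + 29×60 + 53) × 50 + 4 = 449654.
Real time: 449654 / (50) = 224827/25 s.
Target frame: (224827/25) × (30) = 1348962/5 ≈ 269792.400 → 269792.

frame 269792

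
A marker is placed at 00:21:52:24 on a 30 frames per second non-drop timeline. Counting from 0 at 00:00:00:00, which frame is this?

Total seconds to the label: (0 × 3600 + 21 × 60 + 52) = 1312.
Frame index = 1312 × 30 + 24 = 39384.

39384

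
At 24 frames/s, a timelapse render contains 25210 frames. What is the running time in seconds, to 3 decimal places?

1050.417 seconds

Running time = 25210 × 1/24 = 12605/12 s ≈ 1050.417 s.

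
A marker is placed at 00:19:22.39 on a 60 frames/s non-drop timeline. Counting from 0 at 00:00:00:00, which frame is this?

Total seconds to the label: (0 × 3600 + 19 × 60 + 22) = 1162.
Frame index = 1162 × 60 + 39 = 69759.

69759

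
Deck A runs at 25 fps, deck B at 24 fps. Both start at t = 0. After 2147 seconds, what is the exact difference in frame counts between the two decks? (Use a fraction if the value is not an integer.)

A emits 25 × 2147 = 53675 frames; B emits 24 × 2147 = 51528.
Difference = 2147 frames; B is behind A.

2147 frames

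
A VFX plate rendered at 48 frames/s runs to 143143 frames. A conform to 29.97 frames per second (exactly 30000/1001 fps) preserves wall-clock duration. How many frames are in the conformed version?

89375 frames

Target frames = source frames × (target rate / source rate) = 143143 × (30000/1001)/(48) = 143143 × 625/1001 = 89375.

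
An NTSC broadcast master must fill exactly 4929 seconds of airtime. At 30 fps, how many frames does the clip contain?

147870 frames

Frames = 4929 × 30 = 147870.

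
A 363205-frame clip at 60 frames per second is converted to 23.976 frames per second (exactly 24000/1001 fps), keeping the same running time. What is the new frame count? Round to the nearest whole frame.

Frames at target rate = 363205 × (24000/1001) / (60) = 145282000/1001 ≈ 145136.863.
Nearest whole frame: 145137.

145137 frames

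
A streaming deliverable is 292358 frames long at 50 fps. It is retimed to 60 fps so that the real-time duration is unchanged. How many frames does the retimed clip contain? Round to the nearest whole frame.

350830 frames

Frames at target rate = 292358 × (60) / (50) = 1754148/5 ≈ 350829.600.
Nearest whole frame: 350830.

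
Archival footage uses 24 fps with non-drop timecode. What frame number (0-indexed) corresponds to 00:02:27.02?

frame 3530

Total seconds to the label: (0 × 3600 + 2 × 60 + 27) = 147.
Frame index = 147 × 24 + 2 = 3530.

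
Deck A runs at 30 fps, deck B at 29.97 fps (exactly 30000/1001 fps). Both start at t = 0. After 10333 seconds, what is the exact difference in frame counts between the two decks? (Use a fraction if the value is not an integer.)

A emits 30 × 10333 = 309990 frames; B emits 30000/1001 × 10333 = 309990000/1001.
Difference = 309990/1001 frames (≈ 309.6803); B is behind A.

309990/1001 frames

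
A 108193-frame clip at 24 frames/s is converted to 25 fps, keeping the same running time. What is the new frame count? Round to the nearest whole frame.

Frames at target rate = 108193 × (25) / (24) = 2704825/24 ≈ 112701.042.
Nearest whole frame: 112701.

112701 frames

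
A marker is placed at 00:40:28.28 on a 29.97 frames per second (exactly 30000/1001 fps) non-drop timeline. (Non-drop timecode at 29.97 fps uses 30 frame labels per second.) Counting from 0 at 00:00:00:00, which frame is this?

frame 72868

Total seconds to the label: (0 × 3600 + 40 × 60 + 28) = 2428.
Frame index = 2428 × 30 + 28 = 72868.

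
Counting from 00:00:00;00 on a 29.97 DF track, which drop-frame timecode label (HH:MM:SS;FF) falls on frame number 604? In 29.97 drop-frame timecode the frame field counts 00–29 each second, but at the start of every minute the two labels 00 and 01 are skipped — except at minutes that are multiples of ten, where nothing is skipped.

00:00:20;04

Ten DF minutes hold 17982 frames, so frame 604 lies in block 0 (frames 0–17981) with 604 frames into that block.
The block's first minute is 1800 frames and the rest 1798 each; 604 frames reaches minute 0, so 0 × 18 + 0 × 2 = 0 labels have been skipped so far.
Adding those back, label number 604 + 0 = 604 at 30 labels/s is 20 s + 4 f = 0 h 0 min 20 s frame 4, i.e. 00:00:20;04.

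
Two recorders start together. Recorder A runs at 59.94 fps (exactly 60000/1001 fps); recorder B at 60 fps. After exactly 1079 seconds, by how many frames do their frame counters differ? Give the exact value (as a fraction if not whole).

4980/77 frames

A emits 60000/1001 × 1079 = 4980000/77 frames; B emits 60 × 1079 = 64740.
Difference = 4980/77 frames (≈ 64.6753); B is ahead of A.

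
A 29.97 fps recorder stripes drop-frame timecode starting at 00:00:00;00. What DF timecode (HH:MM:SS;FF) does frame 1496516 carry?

Ten DF minutes hold 17982 frames, so frame 1496516 lies in block 83 (frames 1492506–1510487) with 4010 frames into that block.
The block's first minute is 1800 frames and the rest 1798 each; 4010 frames reaches minute 2, so 83 × 18 + 2 × 2 = 1498 labels have been skipped so far.
Adding those back, label number 1496516 + 1498 = 1498014 at 30 labels/s is 49933 s + 24 f = 13 h 52 min 13 s frame 24, i.e. 13:52:13;24.

13:52:13;24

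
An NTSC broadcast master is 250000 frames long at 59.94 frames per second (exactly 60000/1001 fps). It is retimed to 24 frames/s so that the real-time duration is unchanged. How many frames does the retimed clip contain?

100100 frames

Target frames = source frames × (target rate / source rate) = 250000 × (24)/(60000/1001) = 250000 × 1001/2500 = 100100.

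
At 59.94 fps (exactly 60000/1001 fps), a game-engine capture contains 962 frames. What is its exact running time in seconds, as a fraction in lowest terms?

481481/30000 seconds

Running time = 962 ÷ (60000/1001) = 962 × 1001/60000 = 481481/30000 s.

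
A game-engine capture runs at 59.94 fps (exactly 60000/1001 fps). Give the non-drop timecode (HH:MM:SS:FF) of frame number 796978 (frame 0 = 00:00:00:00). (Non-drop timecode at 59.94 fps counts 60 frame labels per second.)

796978 ÷ 60 = 13282 full seconds, remainder 58 frames.
13282 s = 3 h 41 min 22 s.
Timecode: 03:41:22:58.

03:41:22:58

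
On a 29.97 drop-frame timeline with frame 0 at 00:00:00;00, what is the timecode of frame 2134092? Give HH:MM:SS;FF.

Ten DF minutes hold 17982 frames, so frame 2134092 lies in block 118 (frames 2121876–2139857) with 12216 frames into that block.
The block's first minute is 1800 frames and the rest 1798 each; 12216 frames reaches minute 6, so 118 × 18 + 6 × 2 = 2136 labels have been skipped so far.
Adding those back, label number 2134092 + 2136 = 2136228 at 30 labels/s is 71207 s + 18 f = 19 h 46 min 47 s frame 18, i.e. 19:46:47;18.

19:46:47;18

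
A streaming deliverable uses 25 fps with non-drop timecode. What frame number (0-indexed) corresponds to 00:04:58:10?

7460

Total seconds to the label: (0 × 3600 + 4 × 60 + 58) = 298.
Frame index = 298 × 25 + 10 = 7460.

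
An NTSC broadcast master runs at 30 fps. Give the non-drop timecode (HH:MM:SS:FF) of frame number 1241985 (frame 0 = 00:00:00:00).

11:29:59:15

1241985 ÷ 30 = 41399 full seconds, remainder 15 frames.
41399 s = 11 h 29 min 59 s.
Timecode: 11:29:59:15.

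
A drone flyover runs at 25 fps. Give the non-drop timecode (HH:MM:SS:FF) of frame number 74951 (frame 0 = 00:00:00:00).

74951 ÷ 25 = 2998 full seconds, remainder 1 frame.
2998 s = 0 h 49 min 58 s.
Timecode: 00:49:58:01.

00:49:58:01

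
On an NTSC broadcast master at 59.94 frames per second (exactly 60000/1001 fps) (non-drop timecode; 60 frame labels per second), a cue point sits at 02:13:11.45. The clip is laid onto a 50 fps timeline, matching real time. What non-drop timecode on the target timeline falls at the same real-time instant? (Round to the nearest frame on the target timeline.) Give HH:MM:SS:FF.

02:13:19:37

Source frame index: (2×3600 + 13×60 + 11) × 60 + 45 = 479505.
Real time: 479505 / (60000/1001) = 31998967/4000 s.
Target frame: (31998967/4000) × (50) = 31998967/80 ≈ 399987.088 → 399987.
At 50 labels/s: frame 399987 → 02:13:19:37.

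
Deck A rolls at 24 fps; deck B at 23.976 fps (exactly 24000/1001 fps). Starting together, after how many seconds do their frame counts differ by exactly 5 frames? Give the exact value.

5005/24 seconds

The gap grows by |24000/1001 − 24| = 24/1001 frames per second.
Time for a 5-frame gap: 5 ÷ (24/1001) = 5005/24 s.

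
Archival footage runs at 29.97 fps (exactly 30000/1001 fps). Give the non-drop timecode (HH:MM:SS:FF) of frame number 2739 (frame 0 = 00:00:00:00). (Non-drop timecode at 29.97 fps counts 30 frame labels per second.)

00:01:31:09

2739 ÷ 30 = 91 full seconds, remainder 9 frames.
91 s = 0 h 1 min 31 s.
Timecode: 00:01:31:09.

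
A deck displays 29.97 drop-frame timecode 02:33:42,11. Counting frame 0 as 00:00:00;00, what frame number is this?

276395

As if non-drop at 30 labels/s: (2 × 3600 + 33 × 60 + 42) × 30 + 11 = 276671.
Minute boundaries passed: 153; those not divisible by 10: 153 − 15 = 138; dropped labels = 2 × 138 = 276.
Actual frame index = 276671 − 276 = 276395.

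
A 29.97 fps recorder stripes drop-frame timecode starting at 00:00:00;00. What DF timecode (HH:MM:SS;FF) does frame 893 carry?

00:00:29;23

Each 10-minute DF block holds 10 × 60 × 30 − 9 × 2 = 17982 frames. 893 ÷ 17982 → 0 full blocks, remainder 893.
Within the partial block the first minute is 1800 frames and each further minute 1798, so 0 further minute boundaries passed. Total skipped labels = 18 × 0 + 2 × 0 = 0.
Non-drop label index = 893 + 0 = 893; at 30 labels/s that is 00:00:29:23, i.e. DF 00:00:29;23.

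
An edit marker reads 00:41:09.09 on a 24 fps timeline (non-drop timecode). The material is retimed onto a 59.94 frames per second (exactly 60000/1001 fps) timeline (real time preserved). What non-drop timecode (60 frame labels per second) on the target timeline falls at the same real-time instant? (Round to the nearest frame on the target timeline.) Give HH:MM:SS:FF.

Source frame index: (0×3600 + 41×60 + 9) × 24 + 9 = 59265.
Real time: 59265 / (24) = 19755/8 s.
Target frame: (19755/8) × (60000/1001) = 148162500/1001 ≈ 148014.486 → 148014.
At 60 labels/s: frame 148014 → 00:41:06:54.

00:41:06:54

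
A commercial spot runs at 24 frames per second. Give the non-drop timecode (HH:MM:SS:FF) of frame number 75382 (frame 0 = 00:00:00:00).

75382 ÷ 24 = 3140 full seconds, remainder 22 frames.
3140 s = 0 h 52 min 20 s.
Timecode: 00:52:20:22.

00:52:20:22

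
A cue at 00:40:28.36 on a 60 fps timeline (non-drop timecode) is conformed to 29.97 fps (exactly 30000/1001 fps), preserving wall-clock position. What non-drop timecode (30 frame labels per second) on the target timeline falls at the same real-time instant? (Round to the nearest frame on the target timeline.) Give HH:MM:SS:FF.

00:40:26:05

Source frame index: (0×3600 + 40×60 + 28) × 60 + 36 = 145716.
Real time: 145716 / (60) = 12143/5 s.
Target frame: (12143/5) × (30000/1001) = 72858000/1001 ≈ 72785.215 → 72785.
At 30 labels/s: frame 72785 → 00:40:26:05.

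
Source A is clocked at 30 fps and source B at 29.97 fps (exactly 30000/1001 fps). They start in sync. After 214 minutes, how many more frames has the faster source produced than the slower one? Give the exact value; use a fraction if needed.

385200/1001 frames

214 min = 12840 s.
A emits 30 × 12840 = 385200 frames; B emits 30000/1001 × 12840 = 385200000/1001.
Difference = 385200/1001 frames (≈ 384.8152); B is behind A.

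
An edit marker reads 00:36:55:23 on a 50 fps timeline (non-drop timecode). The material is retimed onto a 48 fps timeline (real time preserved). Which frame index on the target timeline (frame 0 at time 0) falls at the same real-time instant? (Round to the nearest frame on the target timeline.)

Source frame index: (0×3600 + 36×60 + 55) × 50 + 23 = 110773.
Real time: 110773 / (50) = 110773/50 s.
Target frame: (110773/50) × (48) = 2658552/25 ≈ 106342.080 → 106342.

frame 106342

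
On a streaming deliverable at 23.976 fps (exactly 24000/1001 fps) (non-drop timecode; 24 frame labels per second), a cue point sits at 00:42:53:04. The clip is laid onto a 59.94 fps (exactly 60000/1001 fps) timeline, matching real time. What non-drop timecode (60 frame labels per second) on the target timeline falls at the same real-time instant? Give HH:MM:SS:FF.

Source frame index: (0×3600 + 42×60 + 53) × 24 + 4 = 61756.
Real time: 61756 / (24000/1001) = 15454439/6000 s.
Target frame: (15454439/6000) × (60000/1001) = 154390.
At 60 labels/s: frame 154390 → 00:42:53:10.

00:42:53:10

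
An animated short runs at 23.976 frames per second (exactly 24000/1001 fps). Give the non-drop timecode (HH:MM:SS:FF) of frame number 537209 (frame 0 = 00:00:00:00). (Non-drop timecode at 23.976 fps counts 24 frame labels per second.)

06:13:03:17

537209 ÷ 24 = 22383 full seconds, remainder 17 frames.
22383 s = 6 h 13 min 3 s.
Timecode: 06:13:03:17.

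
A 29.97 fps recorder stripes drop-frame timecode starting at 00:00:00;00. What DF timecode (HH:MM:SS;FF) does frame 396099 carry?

03:40:16;15

Ten DF minutes hold 17982 frames, so frame 396099 lies in block 22 (frames 395604–413585) with 495 frames into that block.
The block's first minute is 1800 frames and the rest 1798 each; 495 frames reaches minute 0, so 22 × 18 + 0 × 2 = 396 labels have been skipped so far.
Adding those back, label number 396099 + 396 = 396495 at 30 labels/s is 13216 s + 15 f = 3 h 40 min 16 s frame 15, i.e. 03:40:16;15.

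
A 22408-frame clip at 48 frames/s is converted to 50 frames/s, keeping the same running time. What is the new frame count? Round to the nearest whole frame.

23342 frames

Frames at target rate = 22408 × (50) / (48) = 70025/3 ≈ 23341.667.
Nearest whole frame: 23342.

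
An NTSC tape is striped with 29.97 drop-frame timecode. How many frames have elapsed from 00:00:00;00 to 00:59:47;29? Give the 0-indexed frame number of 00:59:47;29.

107531

As if non-drop at 30 labels/s: (0 × 3600 + 59 × 60 + 47) × 30 + 29 = 107639.
Minute boundaries passed: 59; those not divisible by 10: 59 − 5 = 54; dropped labels = 2 × 54 = 108.
Actual frame index = 107639 − 108 = 107531.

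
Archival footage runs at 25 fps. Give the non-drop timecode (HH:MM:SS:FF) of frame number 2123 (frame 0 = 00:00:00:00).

00:01:24:23

2123 ÷ 25 = 84 full seconds, remainder 23 frames.
84 s = 0 h 1 min 24 s.
Timecode: 00:01:24:23.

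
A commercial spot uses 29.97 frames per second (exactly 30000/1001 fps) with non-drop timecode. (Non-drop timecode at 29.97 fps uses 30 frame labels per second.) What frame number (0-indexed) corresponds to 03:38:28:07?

Total seconds to the label: (3 × 3600 + 38 × 60 + 28) = 13108.
Frame index = 13108 × 30 + 7 = 393247.

393247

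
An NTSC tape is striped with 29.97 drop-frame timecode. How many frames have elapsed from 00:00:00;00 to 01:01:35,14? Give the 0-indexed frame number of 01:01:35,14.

Complete 10-minute blocks: 6, each 17982 frames → 107892.
Remaining 1 whole minute in the current block: 1800 + 0 × 1798 = 1800 frames.
Within the current minute: 35 × 30 + 14 − 2 = 1062 (labels ;00/;01 skipped at this minute). Total = 107892 + 1800 + 1062 = 110754.

110754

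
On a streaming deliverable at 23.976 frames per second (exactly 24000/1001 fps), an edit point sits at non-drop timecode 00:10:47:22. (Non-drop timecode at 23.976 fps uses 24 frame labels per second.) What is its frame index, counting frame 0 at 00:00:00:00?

Total seconds to the label: (0 × 3600 + 10 × 60 + 47) = 647.
Frame index = 647 × 24 + 22 = 15550.

15550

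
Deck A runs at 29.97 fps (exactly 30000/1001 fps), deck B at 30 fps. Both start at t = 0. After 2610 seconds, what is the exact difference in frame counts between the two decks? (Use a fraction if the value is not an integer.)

78300/1001 frames

A emits 30000/1001 × 2610 = 78300000/1001 frames; B emits 30 × 2610 = 78300.
Difference = 78300/1001 frames (≈ 78.2218); B is ahead of A.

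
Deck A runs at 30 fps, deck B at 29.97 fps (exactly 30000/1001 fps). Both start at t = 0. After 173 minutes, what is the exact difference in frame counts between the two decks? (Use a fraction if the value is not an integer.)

311400/1001 frames

173 min = 10380 s.
A emits 30 × 10380 = 311400 frames; B emits 30000/1001 × 10380 = 311400000/1001.
Difference = 311400/1001 frames (≈ 311.0889); B is behind A.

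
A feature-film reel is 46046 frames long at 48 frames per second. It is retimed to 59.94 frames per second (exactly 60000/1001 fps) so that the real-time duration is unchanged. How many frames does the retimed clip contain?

Target frames = source frames × (target rate / source rate) = 46046 × (60000/1001)/(48) = 46046 × 1250/1001 = 57500.

57500 frames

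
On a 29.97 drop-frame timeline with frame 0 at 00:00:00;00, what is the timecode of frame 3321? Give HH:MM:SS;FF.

Each 10-minute DF block holds 10 × 60 × 30 − 9 × 2 = 17982 frames. 3321 ÷ 17982 → 0 full blocks, remainder 3321.
Within the partial block the first minute is 1800 frames and each further minute 1798, so 1 further minute boundary passed. Total skipped labels = 18 × 0 + 2 × 1 = 2.
Non-drop label index = 3321 + 2 = 3323; at 30 labels/s that is 00:01:50:23, i.e. DF 00:01:50;23.

00:01:50;23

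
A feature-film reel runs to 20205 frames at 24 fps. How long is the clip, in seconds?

841.875 seconds

Running time = 20205 / (24) = 841.875 s.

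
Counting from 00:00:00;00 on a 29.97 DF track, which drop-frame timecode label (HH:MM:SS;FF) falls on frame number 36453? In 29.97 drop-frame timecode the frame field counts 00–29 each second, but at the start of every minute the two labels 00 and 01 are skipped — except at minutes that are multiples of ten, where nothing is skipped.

Ten DF minutes hold 17982 frames, so frame 36453 lies in block 2 (frames 35964–53945) with 489 frames into that block.
The block's first minute is 1800 frames and the rest 1798 each; 489 frames reaches minute 0, so 2 × 18 + 0 × 2 = 36 labels have been skipped so far.
Adding those back, label number 36453 + 36 = 36489 at 30 labels/s is 1216 s + 9 f = 0 h 20 min 16 s frame 9, i.e. 00:20:16;09.

00:20:16;09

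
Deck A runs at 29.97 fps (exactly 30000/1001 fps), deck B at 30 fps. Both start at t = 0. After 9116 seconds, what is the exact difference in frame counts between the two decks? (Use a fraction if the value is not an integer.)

A emits 30000/1001 × 9116 = 273480000/1001 frames; B emits 30 × 9116 = 273480.
Difference = 273480/1001 frames (≈ 273.2068); B is ahead of A.

273480/1001 frames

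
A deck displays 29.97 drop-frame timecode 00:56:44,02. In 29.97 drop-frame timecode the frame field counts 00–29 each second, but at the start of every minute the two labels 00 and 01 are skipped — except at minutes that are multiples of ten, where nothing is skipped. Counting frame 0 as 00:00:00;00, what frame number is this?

As if non-drop at 30 labels/s: (0 × 3600 + 56 × 60 + 44) × 30 + 2 = 102122.
Minute boundaries passed: 56; those not divisible by 10: 56 − 5 = 51; dropped labels = 2 × 51 = 102.
Actual frame index = 102122 − 102 = 102020.

102020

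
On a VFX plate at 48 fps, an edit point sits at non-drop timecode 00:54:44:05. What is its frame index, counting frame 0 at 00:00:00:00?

157637

Total seconds to the label: (0 × 3600 + 54 × 60 + 44) = 3284.
Frame index = 3284 × 48 + 5 = 157637.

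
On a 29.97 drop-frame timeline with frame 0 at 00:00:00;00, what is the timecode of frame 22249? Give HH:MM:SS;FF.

Each 10-minute DF block holds 10 × 60 × 30 − 9 × 2 = 17982 frames. 22249 ÷ 17982 → 1 full block, remainder 4267.
Within the partial block the first minute is 1800 frames and each further minute 1798, so 2 further minute boundaries passed. Total skipped labels = 18 × 1 + 2 × 2 = 22.
Non-drop label index = 22249 + 22 = 22271; at 30 labels/s that is 00:12:22:11, i.e. DF 00:12:22;11.

00:12:22;11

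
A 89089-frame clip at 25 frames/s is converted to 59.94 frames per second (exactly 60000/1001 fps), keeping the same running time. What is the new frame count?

Target frames = source frames × (target rate / source rate) = 89089 × (60000/1001)/(25) = 89089 × 2400/1001 = 213600.

213600 frames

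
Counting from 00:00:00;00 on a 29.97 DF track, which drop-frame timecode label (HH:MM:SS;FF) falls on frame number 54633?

00:30:22;27

Ten DF minutes hold 17982 frames, so frame 54633 lies in block 3 (frames 53946–71927) with 687 frames into that block.
The block's first minute is 1800 frames and the rest 1798 each; 687 frames reaches minute 0, so 3 × 18 + 0 × 2 = 54 labels have been skipped so far.
Adding those back, label number 54633 + 54 = 54687 at 30 labels/s is 1822 s + 27 f = 0 h 30 min 22 s frame 27, i.e. 00:30:22;27.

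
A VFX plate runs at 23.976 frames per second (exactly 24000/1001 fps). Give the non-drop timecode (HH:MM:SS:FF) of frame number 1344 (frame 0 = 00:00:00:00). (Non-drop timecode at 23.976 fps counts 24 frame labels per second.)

1344 ÷ 24 = 56 full seconds, remainder 0 frames.
56 s = 0 h 0 min 56 s.
Timecode: 00:00:56:00.

00:00:56:00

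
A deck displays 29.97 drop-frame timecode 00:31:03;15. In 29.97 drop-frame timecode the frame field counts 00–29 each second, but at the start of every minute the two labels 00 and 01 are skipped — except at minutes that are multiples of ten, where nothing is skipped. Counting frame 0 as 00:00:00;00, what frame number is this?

As if non-drop at 30 labels/s: (0 × 3600 + 31 × 60 + 3) × 30 + 15 = 55905.
Minute boundaries passed: 31; those not divisible by 10: 31 − 3 = 28; dropped labels = 2 × 28 = 56.
Actual frame index = 55905 − 56 = 55849.

55849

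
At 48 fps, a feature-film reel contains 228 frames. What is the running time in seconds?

Running time = 228 / (48) = 4.75 s.

4.75 seconds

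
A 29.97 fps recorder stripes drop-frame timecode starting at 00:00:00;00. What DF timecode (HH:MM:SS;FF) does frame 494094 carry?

Each 10-minute DF block holds 10 × 60 × 30 − 9 × 2 = 17982 frames. 494094 ÷ 17982 → 27 full blocks, remainder 8580.
Within the partial block the first minute is 1800 frames and each further minute 1798, so 4 further minute boundaries passed. Total skipped labels = 18 × 27 + 2 × 4 = 494.
Non-drop label index = 494094 + 494 = 494588; at 30 labels/s that is 04:34:46:08, i.e. DF 04:34:46;08.

04:34:46;08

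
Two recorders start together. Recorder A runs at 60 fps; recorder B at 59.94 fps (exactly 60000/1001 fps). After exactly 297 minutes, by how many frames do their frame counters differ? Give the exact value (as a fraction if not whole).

97200/91 frames

297 min = 17820 s.
A emits 60 × 17820 = 1069200 frames; B emits 60000/1001 × 17820 = 97200000/91.
Difference = 97200/91 frames (≈ 1068.1319); B is behind A.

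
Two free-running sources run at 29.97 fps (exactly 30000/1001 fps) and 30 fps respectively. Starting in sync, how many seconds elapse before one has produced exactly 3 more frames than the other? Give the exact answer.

The gap grows by |30 − 30000/1001| = 30/1001 frames per second.
Time for a 3-frame gap: 3 ÷ (30/1001) = 100.1 s.

100.1 seconds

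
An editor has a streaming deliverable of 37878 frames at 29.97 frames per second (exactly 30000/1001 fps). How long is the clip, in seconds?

1263.8626 seconds

Running time = 37878 / (30000/1001) = 1263.8626 s.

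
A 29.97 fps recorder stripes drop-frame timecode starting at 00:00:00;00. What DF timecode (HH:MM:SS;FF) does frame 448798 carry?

Ten DF minutes hold 17982 frames, so frame 448798 lies in block 24 (frames 431568–449549) with 17230 frames into that block.
The block's first minute is 1800 frames and the rest 1798 each; 17230 frames reaches minute 9, so 24 × 18 + 9 × 2 = 450 labels have been skipped so far.
Adding those back, label number 448798 + 450 = 449248 at 30 labels/s is 14974 s + 28 f = 4 h 9 min 34 s frame 28, i.e. 04:09:34;28.

04:09:34;28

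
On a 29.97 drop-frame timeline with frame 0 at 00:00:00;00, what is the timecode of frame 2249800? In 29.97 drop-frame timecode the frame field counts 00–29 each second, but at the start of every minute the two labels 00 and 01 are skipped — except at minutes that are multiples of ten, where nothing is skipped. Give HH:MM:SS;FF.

Ten DF minutes hold 17982 frames, so frame 2249800 lies in block 125 (frames 2247750–2265731) with 2050 frames into that block.
The block's first minute is 1800 frames and the rest 1798 each; 2050 frames reaches minute 1, so 125 × 18 + 1 × 2 = 2252 labels have been skipped so far.
Adding those back, label number 2249800 + 2252 = 2252052 at 30 labels/s is 75068 s + 12 f = 20 h 51 min 8 s frame 12, i.e. 20:51:08;12.

20:51:08;12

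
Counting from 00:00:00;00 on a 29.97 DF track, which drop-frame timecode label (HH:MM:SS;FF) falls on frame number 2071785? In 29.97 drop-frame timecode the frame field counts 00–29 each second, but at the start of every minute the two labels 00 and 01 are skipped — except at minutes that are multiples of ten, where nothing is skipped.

19:12:08;19

Ten DF minutes hold 17982 frames, so frame 2071785 lies in block 115 (frames 2067930–2085911) with 3855 frames into that block.
The block's first minute is 1800 frames and the rest 1798 each; 3855 frames reaches minute 2, so 115 × 18 + 2 × 2 = 2074 labels have been skipped so far.
Adding those back, label number 2071785 + 2074 = 2073859 at 30 labels/s is 69128 s + 19 f = 19 h 12 min 8 s frame 19, i.e. 19:12:08;19.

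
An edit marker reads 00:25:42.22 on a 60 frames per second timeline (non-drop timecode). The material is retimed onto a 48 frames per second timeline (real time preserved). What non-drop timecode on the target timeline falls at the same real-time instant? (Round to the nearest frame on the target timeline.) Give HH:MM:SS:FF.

00:25:42:18

Source frame index: (0×3600 + 25×60 + 42) × 60 + 22 = 92542.
Real time: 92542 / (60) = 46271/30 s.
Target frame: (46271/30) × (48) = 370168/5 ≈ 74033.600 → 74034.
At 48 labels/s: frame 74034 → 00:25:42:18.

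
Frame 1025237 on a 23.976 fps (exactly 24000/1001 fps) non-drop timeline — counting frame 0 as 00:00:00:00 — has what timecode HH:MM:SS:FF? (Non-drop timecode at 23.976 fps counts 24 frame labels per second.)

1025237 ÷ 24 = 42718 full seconds, remainder 5 frames.
42718 s = 11 h 51 min 58 s.
Timecode: 11:51:58:05.

11:51:58:05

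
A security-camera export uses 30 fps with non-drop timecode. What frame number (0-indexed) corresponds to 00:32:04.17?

57737

Total seconds to the label: (0 × 3600 + 32 × 60 + 4) = 1924.
Frame index = 1924 × 30 + 17 = 57737.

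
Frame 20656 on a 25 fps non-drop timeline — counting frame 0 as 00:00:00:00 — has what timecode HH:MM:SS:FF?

00:13:46:06

20656 ÷ 25 = 826 full seconds, remainder 6 frames.
826 s = 0 h 13 min 46 s.
Timecode: 00:13:46:06.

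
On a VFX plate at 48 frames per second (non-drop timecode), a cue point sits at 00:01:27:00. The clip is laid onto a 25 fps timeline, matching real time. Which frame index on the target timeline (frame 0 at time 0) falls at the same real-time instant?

Source frame index: (0×3600 + 1×60 + 27) × 48 + 0 = 4176.
Real time: 4176 / (48) = 87 s.
Target frame: (87) × (25) = 2175.

frame 2175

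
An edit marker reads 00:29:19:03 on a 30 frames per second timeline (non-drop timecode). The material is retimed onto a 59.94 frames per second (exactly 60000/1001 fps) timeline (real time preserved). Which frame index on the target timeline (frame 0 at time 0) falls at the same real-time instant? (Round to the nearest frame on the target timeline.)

Source frame index: (0×3600 + 29×60 + 19) × 30 + 3 = 52773.
Real time: 52773 / (30) = 17591/10 s.
Target frame: (17591/10) × (60000/1001) = 15078000/143 ≈ 105440.559 → 105441.

frame 105441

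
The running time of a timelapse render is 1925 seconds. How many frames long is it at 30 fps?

57750 frames

Frames = 1925 × 30 = 57750.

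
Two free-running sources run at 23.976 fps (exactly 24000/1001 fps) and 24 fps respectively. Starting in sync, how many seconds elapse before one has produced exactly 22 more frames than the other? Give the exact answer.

The gap grows by |24 − 24000/1001| = 24/1001 frames per second.
Time for a 22-frame gap: 22 ÷ (24/1001) = 11011/12 s.

11011/12 seconds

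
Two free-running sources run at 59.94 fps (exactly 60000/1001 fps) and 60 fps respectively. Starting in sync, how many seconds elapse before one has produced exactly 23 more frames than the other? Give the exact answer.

23023/60 seconds

The gap grows by |60 − 60000/1001| = 60/1001 frames per second.
Time for a 23-frame gap: 23 ÷ (60/1001) = 23023/60 s.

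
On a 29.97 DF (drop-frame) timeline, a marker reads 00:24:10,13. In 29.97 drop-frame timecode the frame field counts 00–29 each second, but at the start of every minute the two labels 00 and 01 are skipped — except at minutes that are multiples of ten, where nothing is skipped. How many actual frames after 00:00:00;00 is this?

43469

As if non-drop at 30 labels/s: (0 × 3600 + 24 × 60 + 10) × 30 + 13 = 43513.
Minute boundaries passed: 24; those not divisible by 10: 24 − 2 = 22; dropped labels = 2 × 22 = 44.
Actual frame index = 43513 − 44 = 43469.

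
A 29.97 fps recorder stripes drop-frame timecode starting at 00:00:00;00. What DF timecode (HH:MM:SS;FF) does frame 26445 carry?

Ten DF minutes hold 17982 frames, so frame 26445 lies in block 1 (frames 17982–35963) with 8463 frames into that block.
The block's first minute is 1800 frames and the rest 1798 each; 8463 frames reaches minute 4, so 1 × 18 + 4 × 2 = 26 labels have been skipped so far.
Adding those back, label number 26445 + 26 = 26471 at 30 labels/s is 882 s + 11 f = 0 h 14 min 42 s frame 11, i.e. 00:14:42;11.

00:14:42;11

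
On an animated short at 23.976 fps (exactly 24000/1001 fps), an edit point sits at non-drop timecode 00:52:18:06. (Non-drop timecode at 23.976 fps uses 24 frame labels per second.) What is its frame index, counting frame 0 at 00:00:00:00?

Total seconds to the label: (0 × 3600 + 52 × 60 + 18) = 3138.
Frame index = 3138 × 24 + 6 = 75318.

75318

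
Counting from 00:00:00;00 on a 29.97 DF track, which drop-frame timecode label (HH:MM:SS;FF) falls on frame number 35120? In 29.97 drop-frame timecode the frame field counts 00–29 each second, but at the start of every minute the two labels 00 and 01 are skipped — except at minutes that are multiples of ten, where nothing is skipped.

00:19:31;26

Each 10-minute DF block holds 10 × 60 × 30 − 9 × 2 = 17982 frames. 35120 ÷ 17982 → 1 full block, remainder 17138.
Within the partial block the first minute is 1800 frames and each further minute 1798, so 9 further minute boundaries passed. Total skipped labels = 18 × 1 + 2 × 9 = 36.
Non-drop label index = 35120 + 36 = 35156; at 30 labels/s that is 00:19:31:26, i.e. DF 00:19:31;26.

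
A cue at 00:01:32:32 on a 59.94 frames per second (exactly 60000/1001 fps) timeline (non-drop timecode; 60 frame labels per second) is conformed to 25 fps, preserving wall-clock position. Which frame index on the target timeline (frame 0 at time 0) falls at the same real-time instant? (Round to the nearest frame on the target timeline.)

frame 2316

Source frame index: (0×3600 + 1×60 + 32) × 60 + 32 = 5552.
Real time: 5552 / (60000/1001) = 347347/3750 s.
Target frame: (347347/3750) × (25) = 347347/150 ≈ 2315.647 → 2316.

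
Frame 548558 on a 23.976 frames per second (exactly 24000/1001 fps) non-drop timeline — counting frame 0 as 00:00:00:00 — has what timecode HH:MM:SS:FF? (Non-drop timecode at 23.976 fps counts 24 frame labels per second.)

548558 ÷ 24 = 22856 full seconds, remainder 14 frames.
22856 s = 6 h 20 min 56 s.
Timecode: 06:20:56:14.

06:20:56:14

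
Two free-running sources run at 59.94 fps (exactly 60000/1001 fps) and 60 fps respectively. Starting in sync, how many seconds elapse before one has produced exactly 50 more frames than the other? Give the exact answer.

The gap grows by |60 − 60000/1001| = 60/1001 frames per second.
Time for a 50-frame gap: 50 ÷ (60/1001) = 5005/6 s.

5005/6 seconds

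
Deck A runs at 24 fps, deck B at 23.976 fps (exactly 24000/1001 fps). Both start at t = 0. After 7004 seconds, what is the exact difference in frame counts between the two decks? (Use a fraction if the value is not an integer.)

168096/1001 frames

A emits 24 × 7004 = 168096 frames; B emits 24000/1001 × 7004 = 168096000/1001.
Difference = 168096/1001 frames (≈ 167.9281); B is behind A.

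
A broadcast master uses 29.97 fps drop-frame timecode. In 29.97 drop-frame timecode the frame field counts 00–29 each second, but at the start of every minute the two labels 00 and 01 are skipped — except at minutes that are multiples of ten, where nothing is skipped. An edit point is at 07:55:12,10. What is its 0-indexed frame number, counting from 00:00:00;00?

854514

Complete 10-minute blocks: 47, each 17982 frames → 845154.
Remaining 5 whole minutes in the current block: 1800 + 4 × 1798 = 8992 frames.
Within the current minute: 12 × 30 + 10 − 2 = 368 (labels ;00/;01 skipped at this minute). Total = 845154 + 8992 + 368 = 854514.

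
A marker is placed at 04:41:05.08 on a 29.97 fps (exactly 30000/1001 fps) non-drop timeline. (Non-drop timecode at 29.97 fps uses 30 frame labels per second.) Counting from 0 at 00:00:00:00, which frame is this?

Total seconds to the label: (4 × 3600 + 41 × 60 + 5) = 16865.
Frame index = 16865 × 30 + 8 = 505958.

505958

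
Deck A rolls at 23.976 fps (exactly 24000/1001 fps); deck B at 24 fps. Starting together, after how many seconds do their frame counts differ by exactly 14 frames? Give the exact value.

The gap grows by |24 − 24000/1001| = 24/1001 frames per second.
Time for a 14-frame gap: 14 ÷ (24/1001) = 7007/12 s.

7007/12 seconds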